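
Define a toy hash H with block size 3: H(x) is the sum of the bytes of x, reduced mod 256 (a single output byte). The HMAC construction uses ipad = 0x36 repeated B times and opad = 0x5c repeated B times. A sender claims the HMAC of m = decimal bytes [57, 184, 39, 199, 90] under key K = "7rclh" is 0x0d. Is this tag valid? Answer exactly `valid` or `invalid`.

invalid

Key "7rclh" = 37 72 63 6c 68 is 5 bytes > B = 3, so hash it first: H(key) = e0, then zero-pad to 3 bytes: K' = e0 00 00.
K' ⊕ ipad = d6 36 36; K' ⊕ opad = bc 5c 5c.
Inner hash: sum = 214+54+54+57+184+39+199+90 = 891; mod 256 = 123 → 7b.
Outer hash (recomputed tag): sum = 188+92+92+123 = 495; mod 256 = 239 → ef.
Recomputed tag = ef; claimed = 0d → mismatch.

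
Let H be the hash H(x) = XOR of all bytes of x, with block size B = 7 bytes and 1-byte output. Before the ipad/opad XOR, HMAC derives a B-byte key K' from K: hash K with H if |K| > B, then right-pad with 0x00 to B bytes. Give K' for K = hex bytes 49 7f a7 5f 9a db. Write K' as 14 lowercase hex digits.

497fa75f9adb00

Key hex bytes 49 7f a7 5f 9a db is 6 bytes ≤ B = 7; zero-pad to 7 bytes: K' = 49 7f a7 5f 9a db 00.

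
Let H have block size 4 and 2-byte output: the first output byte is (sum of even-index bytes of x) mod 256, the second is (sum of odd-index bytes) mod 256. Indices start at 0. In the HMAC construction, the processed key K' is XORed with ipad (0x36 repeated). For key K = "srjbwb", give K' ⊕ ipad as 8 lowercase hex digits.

Key "srjbwb" = 73 72 6a 62 77 62 is 6 bytes > B = 4, so hash it first: H(key) = 54 36, then zero-pad to 4 bytes: K' = 54 36 00 00.
XOR each byte with 0x36: 54⊕36=62, 36⊕36=00, 00⊕36=36, 00⊕36=36.

62003636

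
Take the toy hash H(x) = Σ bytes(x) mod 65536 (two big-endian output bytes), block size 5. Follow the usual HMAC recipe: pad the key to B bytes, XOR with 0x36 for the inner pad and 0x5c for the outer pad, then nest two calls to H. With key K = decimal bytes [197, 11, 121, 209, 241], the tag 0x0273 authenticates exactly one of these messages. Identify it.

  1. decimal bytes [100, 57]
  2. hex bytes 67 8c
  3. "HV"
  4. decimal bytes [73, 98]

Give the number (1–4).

Key decimal bytes [197, 11, 121, 209, 241] = c5 0b 79 d1 f1 is exactly B = 5 bytes: K' = c5 0b 79 d1 f1.
K' ⊕ ipad = f3 3d 4f e7 c7; K' ⊕ opad = 99 57 25 8d ad.
m1: inner = H(f3 3d 4f e7 c7 64 39) = 03 ca; tag = H(99 57 25 8d ad 03 ca) = 031c
m2: inner = H(f3 3d 4f e7 c7 67 8c) = 04 20; tag = H(99 57 25 8d ad 04 20) = 0273 ← matches
m3: inner = H(f3 3d 4f e7 c7 48 56) = 03 cb; tag = H(99 57 25 8d ad 03 cb) = 031d
m4: inner = H(f3 3d 4f e7 c7 49 62) = 03 d8; tag = H(99 57 25 8d ad 03 d8) = 032a

2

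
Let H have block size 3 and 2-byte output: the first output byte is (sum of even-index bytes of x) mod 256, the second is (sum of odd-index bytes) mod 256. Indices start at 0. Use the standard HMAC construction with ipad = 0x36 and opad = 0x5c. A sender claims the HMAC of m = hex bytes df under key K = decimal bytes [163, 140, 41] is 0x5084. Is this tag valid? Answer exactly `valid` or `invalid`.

Key decimal bytes [163, 140, 41] = a3 8c 29 is exactly B = 3 bytes: K' = a3 8c 29.
K' ⊕ ipad = 95 ba 1f; K' ⊕ opad = ff d0 75.
Inner hash: even-index sum = 180 mod 256 = 180; odd-index sum = 409 mod 256 = 153 → b4 99.
Outer hash (recomputed tag): even-index sum = 525 mod 256 = 13; odd-index sum = 388 mod 256 = 132 → 0d 84.
Recomputed tag = 0d84; claimed = 5084 → mismatch.

invalid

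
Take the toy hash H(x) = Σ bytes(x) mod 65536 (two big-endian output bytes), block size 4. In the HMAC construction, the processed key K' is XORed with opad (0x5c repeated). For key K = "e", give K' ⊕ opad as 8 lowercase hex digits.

395c5c5c

Key "e" = 65 is 1 byte ≤ B = 4; zero-pad to 4 bytes: K' = 65 00 00 00.
XOR each byte with 0x5c: 65⊕5c=39, 00⊕5c=5c, 00⊕5c=5c, 00⊕5c=5c.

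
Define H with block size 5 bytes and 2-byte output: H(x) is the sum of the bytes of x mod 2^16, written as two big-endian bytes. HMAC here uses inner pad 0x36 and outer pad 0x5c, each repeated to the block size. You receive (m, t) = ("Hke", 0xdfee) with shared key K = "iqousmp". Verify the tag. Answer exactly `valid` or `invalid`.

invalid

Key "iqousmp" = 69 71 6f 75 73 6d 70 is 7 bytes > B = 5, so hash it first: H(key) = 03 0e, then zero-pad to 5 bytes: K' = 03 0e 00 00 00.
K' ⊕ ipad = 35 38 36 36 36; K' ⊕ opad = 5f 52 5c 5c 5c.
Inner hash: sum = 53+56+54+54+54+72+107+101 = 551 → 02 27.
Outer hash (recomputed tag): sum = 95+82+92+92+92+2+39 = 494 → 01 ee.
Recomputed tag = 01ee; claimed = dfee → mismatch.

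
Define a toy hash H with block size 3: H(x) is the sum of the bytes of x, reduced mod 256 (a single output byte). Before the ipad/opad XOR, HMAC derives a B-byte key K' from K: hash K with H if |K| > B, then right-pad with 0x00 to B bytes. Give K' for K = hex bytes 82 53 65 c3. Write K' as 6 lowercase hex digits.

|K| = 4 > B = 3, so first hash the key.
H(K): sum = 130+83+101+195 = 509; mod 256 = 253 → fd.
Zero-pad H(K) = fd to 3 bytes: K' = fd 00 00.

fd0000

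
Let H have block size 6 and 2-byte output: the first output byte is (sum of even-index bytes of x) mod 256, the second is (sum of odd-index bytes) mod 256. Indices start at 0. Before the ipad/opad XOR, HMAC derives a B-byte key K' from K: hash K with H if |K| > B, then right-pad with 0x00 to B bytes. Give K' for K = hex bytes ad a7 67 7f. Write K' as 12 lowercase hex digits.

Key hex bytes ad a7 67 7f is 4 bytes ≤ B = 6; zero-pad to 6 bytes: K' = ad a7 67 7f 00 00.

ada7677f0000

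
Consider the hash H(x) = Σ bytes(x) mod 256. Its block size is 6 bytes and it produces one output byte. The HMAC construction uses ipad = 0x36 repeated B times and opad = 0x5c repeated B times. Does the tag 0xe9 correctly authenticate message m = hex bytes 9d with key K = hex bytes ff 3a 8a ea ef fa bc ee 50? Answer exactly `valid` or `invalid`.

valid

Key hex bytes ff 3a 8a ea ef fa bc ee 50 is 9 bytes > B = 6, so hash it first: H(key) = 90, then zero-pad to 6 bytes: K' = 90 00 00 00 00 00.
K' ⊕ ipad = a6 36 36 36 36 36; K' ⊕ opad = cc 5c 5c 5c 5c 5c.
Inner hash: sum = 166+54+54+54+54+54+157 = 593; mod 256 = 81 → 51.
Outer hash (recomputed tag): sum = 204+92+92+92+92+92+81 = 745; mod 256 = 233 → e9.
Recomputed tag = e9; claimed = e9 → match.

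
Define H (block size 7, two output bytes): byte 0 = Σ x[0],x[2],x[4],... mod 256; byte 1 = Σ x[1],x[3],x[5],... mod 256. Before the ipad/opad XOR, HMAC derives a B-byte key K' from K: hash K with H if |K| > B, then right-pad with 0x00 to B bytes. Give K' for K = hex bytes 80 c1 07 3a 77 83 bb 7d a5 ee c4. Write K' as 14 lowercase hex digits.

22e90000000000

|K| = 11 > B = 7, so first hash the key.
H(K): even-index sum = 802 mod 256 = 34; odd-index sum = 745 mod 256 = 233 → 22 e9.
Zero-pad H(K) = 22 e9 to 7 bytes: K' = 22 e9 00 00 00 00 00.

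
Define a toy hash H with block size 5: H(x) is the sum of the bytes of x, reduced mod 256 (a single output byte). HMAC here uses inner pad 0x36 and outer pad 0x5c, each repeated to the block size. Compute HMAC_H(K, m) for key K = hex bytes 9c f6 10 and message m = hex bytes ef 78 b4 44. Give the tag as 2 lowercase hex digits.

Key hex bytes 9c f6 10 is 3 bytes ≤ B = 5; zero-pad to 5 bytes: K' = 9c f6 10 00 00.
K' ⊕ ipad = aa c0 26 36 36.  K' ⊕ opad = c0 aa 4c 5c 5c.
Inner input = (K'⊕ipad) ∥ m = aa c0 26 36 36 ∥ ef 78 b4 44.
Inner hash: sum = 170+192+38+54+54+239+120+180+68 = 1115; mod 256 = 91 → 5b.
Outer input = (K'⊕opad) ∥ inner = c0 aa 4c 5c 5c ∥ 5b.
Outer hash (tag): sum = 192+170+76+92+92+91 = 713; mod 256 = 201 → c9.

c9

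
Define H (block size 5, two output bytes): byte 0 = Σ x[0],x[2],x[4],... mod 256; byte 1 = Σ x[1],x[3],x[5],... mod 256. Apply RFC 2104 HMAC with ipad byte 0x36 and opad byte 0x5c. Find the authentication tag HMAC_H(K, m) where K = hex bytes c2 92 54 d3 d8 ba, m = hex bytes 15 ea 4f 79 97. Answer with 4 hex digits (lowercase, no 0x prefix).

Key hex bytes c2 92 54 d3 d8 ba is 6 bytes > B = 5, so hash it first: H(key) = ee 1f, then zero-pad to 5 bytes: K' = ee 1f 00 00 00.
K' ⊕ ipad = d8 29 36 36 36.  K' ⊕ opad = b2 43 5c 5c 5c.
Inner input = (K'⊕ipad) ∥ m = d8 29 36 36 36 ∥ 15 ea 4f 79 97.
Inner hash: even-index sum = 679 mod 256 = 167; odd-index sum = 346 mod 256 = 90 → a7 5a.
Outer input = (K'⊕opad) ∥ inner = b2 43 5c 5c 5c ∥ a7 5a.
Outer hash (tag): even-index sum = 452 mod 256 = 196; odd-index sum = 326 mod 256 = 70 → c4 46.

c446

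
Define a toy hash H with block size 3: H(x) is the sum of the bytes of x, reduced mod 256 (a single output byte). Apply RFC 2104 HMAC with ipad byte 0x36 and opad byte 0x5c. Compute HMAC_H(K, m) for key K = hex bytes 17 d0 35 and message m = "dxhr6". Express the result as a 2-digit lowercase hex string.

36

Key hex bytes 17 d0 35 is exactly B = 3 bytes: K' = 17 d0 35.
K' ⊕ ipad = 21 e6 03.  K' ⊕ opad = 4b 8c 69.
Inner input = (K'⊕ipad) ∥ m = 21 e6 03 ∥ 64 78 68 72 36.
Inner hash: sum = 33+230+3+100+120+104+114+54 = 758; mod 256 = 246 → f6.
Outer input = (K'⊕opad) ∥ inner = 4b 8c 69 ∥ f6.
Outer hash (tag): sum = 75+140+105+246 = 566; mod 256 = 54 → 36.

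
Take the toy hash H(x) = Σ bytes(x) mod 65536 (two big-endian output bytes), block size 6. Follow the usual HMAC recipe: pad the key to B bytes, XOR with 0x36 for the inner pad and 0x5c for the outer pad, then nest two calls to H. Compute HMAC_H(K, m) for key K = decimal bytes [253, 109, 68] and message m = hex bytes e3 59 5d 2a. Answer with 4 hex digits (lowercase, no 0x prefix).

02fe

Key decimal bytes [253, 109, 68] = fd 6d 44 is 3 bytes ≤ B = 6; zero-pad to 6 bytes: K' = fd 6d 44 00 00 00.
K' ⊕ ipad = cb 5b 72 36 36 36.  K' ⊕ opad = a1 31 18 5c 5c 5c.
Inner input = (K'⊕ipad) ∥ m = cb 5b 72 36 36 36 ∥ e3 59 5d 2a.
Inner hash: sum = 203+91+114+54+54+54+227+89+93+42 = 1021 → 03 fd.
Outer input = (K'⊕opad) ∥ inner = a1 31 18 5c 5c 5c ∥ 03 fd.
Outer hash (tag): sum = 161+49+24+92+92+92+3+253 = 766 → 02 fe.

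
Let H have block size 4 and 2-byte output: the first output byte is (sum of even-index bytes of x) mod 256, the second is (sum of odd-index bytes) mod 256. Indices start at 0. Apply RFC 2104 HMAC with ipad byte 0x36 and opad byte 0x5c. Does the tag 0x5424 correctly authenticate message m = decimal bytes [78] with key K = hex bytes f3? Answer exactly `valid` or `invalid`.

Key hex bytes f3 is 1 byte ≤ B = 4; zero-pad to 4 bytes: K' = f3 00 00 00.
K' ⊕ ipad = c5 36 36 36; K' ⊕ opad = af 5c 5c 5c.
Inner hash: even-index sum = 329 mod 256 = 73; odd-index sum = 108 mod 256 = 108 → 49 6c.
Outer hash (recomputed tag): even-index sum = 340 mod 256 = 84; odd-index sum = 292 mod 256 = 36 → 54 24.
Recomputed tag = 5424; claimed = 5424 → match.

valid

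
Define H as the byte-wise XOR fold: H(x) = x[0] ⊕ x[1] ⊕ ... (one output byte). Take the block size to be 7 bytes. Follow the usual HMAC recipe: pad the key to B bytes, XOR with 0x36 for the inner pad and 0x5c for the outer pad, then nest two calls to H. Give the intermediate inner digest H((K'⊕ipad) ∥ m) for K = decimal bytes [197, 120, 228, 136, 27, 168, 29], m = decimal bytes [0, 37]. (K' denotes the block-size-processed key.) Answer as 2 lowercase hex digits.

6c

Key decimal bytes [197, 120, 228, 136, 27, 168, 29] = c5 78 e4 88 1b a8 1d is exactly B = 7 bytes: K' = c5 78 e4 88 1b a8 1d.
K' ⊕ ipad = f3 4e d2 be 2d 9e 2b.
Inner input = f3 4e d2 be 2d 9e 2b ∥ 00 25.
Inner hash: XOR f3⊕4e⊕d2⊕be⊕2d⊕9e⊕2b⊕00⊕25 = 6c.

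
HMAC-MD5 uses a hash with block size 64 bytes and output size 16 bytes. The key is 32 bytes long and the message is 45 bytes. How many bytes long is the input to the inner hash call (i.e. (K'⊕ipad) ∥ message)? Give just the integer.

109

Key is 32 ≤ 64 bytes, zero-padded: |K'| = 64.
Inner input = (K'⊕ipad) ∥ m → 64 + 45 = 109 bytes.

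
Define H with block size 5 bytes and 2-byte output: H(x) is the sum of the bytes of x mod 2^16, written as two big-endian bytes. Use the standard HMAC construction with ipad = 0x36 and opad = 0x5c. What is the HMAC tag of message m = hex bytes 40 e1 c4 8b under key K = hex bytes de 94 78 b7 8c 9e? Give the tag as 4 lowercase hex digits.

Key hex bytes de 94 78 b7 8c 9e is 6 bytes > B = 5, so hash it first: H(key) = 03 cb, then zero-pad to 5 bytes: K' = 03 cb 00 00 00.
K' ⊕ ipad = 35 fd 36 36 36.  K' ⊕ opad = 5f 97 5c 5c 5c.
Inner input = (K'⊕ipad) ∥ m = 35 fd 36 36 36 ∥ 40 e1 c4 8b.
Inner hash: sum = 53+253+54+54+54+64+225+196+139 = 1092 → 04 44.
Outer input = (K'⊕opad) ∥ inner = 5f 97 5c 5c 5c ∥ 04 44.
Outer hash (tag): sum = 95+151+92+92+92+4+68 = 594 → 02 52.

0252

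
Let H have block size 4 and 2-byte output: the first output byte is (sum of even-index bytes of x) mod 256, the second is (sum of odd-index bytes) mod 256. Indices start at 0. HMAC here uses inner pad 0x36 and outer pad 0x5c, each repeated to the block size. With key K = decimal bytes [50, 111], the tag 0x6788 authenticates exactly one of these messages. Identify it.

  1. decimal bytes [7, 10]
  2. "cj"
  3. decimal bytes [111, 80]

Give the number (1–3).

2

Key decimal bytes [50, 111] = 32 6f is 2 bytes ≤ B = 4; zero-pad to 4 bytes: K' = 32 6f 00 00.
K' ⊕ ipad = 04 59 36 36; K' ⊕ opad = 6e 33 5c 5c.
m1: inner = H(04 59 36 36 07 0a) = 41 99; tag = H(6e 33 5c 5c 41 99) = 0b28
m2: inner = H(04 59 36 36 63 6a) = 9d f9; tag = H(6e 33 5c 5c 9d f9) = 6788 ← matches
m3: inner = H(04 59 36 36 6f 50) = a9 df; tag = H(6e 33 5c 5c a9 df) = 736e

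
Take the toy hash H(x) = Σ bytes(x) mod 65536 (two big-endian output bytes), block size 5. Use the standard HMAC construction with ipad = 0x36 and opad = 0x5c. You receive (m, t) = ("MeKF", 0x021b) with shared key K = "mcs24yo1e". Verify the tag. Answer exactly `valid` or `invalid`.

Key "mcs24yo1e" = 6d 63 73 32 34 79 6f 31 65 is 9 bytes > B = 5, so hash it first: H(key) = 03 27, then zero-pad to 5 bytes: K' = 03 27 00 00 00.
K' ⊕ ipad = 35 11 36 36 36; K' ⊕ opad = 5f 7b 5c 5c 5c.
Inner hash: sum = 53+17+54+54+54+77+101+75+70 = 555 → 02 2b.
Outer hash (recomputed tag): sum = 95+123+92+92+92+2+43 = 539 → 02 1b.
Recomputed tag = 021b; claimed = 021b → match.

valid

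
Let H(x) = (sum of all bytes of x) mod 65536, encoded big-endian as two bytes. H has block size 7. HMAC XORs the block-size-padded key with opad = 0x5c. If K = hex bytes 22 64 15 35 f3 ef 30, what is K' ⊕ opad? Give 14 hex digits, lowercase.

7e384969afb36c

Key hex bytes 22 64 15 35 f3 ef 30 is exactly B = 7 bytes: K' = 22 64 15 35 f3 ef 30.
XOR each byte with 0x5c: 22⊕5c=7e, 64⊕5c=38, 15⊕5c=49, 35⊕5c=69, f3⊕5c=af, ef⊕5c=b3, 30⊕5c=6c.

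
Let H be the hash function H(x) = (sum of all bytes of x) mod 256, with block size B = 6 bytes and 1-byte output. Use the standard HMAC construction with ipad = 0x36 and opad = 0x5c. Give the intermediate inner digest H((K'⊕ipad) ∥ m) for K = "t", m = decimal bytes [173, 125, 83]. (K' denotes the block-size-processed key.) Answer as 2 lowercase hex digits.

Key "t" = 74 is 1 byte ≤ B = 6; zero-pad to 6 bytes: K' = 74 00 00 00 00 00.
K' ⊕ ipad = 42 36 36 36 36 36.
Inner input = 42 36 36 36 36 36 ∥ ad 7d 53.
Inner hash: sum = 66+54+54+54+54+54+173+125+83 = 717; mod 256 = 205 → cd.

cd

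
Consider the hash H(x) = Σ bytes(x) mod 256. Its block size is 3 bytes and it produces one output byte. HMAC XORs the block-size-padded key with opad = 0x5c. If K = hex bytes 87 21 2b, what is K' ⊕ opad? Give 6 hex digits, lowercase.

db7d77

Key hex bytes 87 21 2b is exactly B = 3 bytes: K' = 87 21 2b.
XOR each byte with 0x5c: 87⊕5c=db, 21⊕5c=7d, 2b⊕5c=77.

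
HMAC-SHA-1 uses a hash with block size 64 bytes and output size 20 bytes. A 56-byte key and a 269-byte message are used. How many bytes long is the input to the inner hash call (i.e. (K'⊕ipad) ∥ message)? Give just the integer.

333

Key is 56 ≤ 64 bytes, zero-padded: |K'| = 64.
Inner input = (K'⊕ipad) ∥ m → 64 + 269 = 333 bytes.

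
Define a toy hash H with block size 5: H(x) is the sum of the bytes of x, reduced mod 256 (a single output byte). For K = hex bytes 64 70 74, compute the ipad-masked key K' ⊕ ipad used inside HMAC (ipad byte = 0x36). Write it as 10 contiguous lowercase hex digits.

5246423636

Key hex bytes 64 70 74 is 3 bytes ≤ B = 5; zero-pad to 5 bytes: K' = 64 70 74 00 00.
XOR each byte with 0x36: 64⊕36=52, 70⊕36=46, 74⊕36=42, 00⊕36=36, 00⊕36=36.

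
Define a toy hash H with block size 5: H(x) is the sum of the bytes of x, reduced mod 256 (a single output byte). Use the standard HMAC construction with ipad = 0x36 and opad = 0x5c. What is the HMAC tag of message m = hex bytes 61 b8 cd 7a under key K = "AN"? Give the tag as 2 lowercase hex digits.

Key "AN" = 41 4e is 2 bytes ≤ B = 5; zero-pad to 5 bytes: K' = 41 4e 00 00 00.
K' ⊕ ipad = 77 78 36 36 36.  K' ⊕ opad = 1d 12 5c 5c 5c.
Inner input = (K'⊕ipad) ∥ m = 77 78 36 36 36 ∥ 61 b8 cd 7a.
Inner hash: sum = 119+120+54+54+54+97+184+205+122 = 1009; mod 256 = 241 → f1.
Outer input = (K'⊕opad) ∥ inner = 1d 12 5c 5c 5c ∥ f1.
Outer hash (tag): sum = 29+18+92+92+92+241 = 564; mod 256 = 52 → 34.

34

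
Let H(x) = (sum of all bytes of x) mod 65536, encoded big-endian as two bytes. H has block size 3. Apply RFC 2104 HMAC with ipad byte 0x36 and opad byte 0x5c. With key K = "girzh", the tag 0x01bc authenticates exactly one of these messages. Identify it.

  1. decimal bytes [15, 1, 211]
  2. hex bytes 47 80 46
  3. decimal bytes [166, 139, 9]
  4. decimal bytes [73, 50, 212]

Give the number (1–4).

2

Key "girzh" = 67 69 72 7a 68 is 5 bytes > B = 3, so hash it first: H(key) = 02 24, then zero-pad to 3 bytes: K' = 02 24 00.
K' ⊕ ipad = 34 12 36; K' ⊕ opad = 5e 78 5c.
m1: inner = H(34 12 36 0f 01 d3) = 01 5f; tag = H(5e 78 5c 01 5f) = 0192
m2: inner = H(34 12 36 47 80 46) = 01 89; tag = H(5e 78 5c 01 89) = 01bc ← matches
m3: inner = H(34 12 36 a6 8b 09) = 01 b6; tag = H(5e 78 5c 01 b6) = 01e9
m4: inner = H(34 12 36 49 32 d4) = 01 cb; tag = H(5e 78 5c 01 cb) = 01fe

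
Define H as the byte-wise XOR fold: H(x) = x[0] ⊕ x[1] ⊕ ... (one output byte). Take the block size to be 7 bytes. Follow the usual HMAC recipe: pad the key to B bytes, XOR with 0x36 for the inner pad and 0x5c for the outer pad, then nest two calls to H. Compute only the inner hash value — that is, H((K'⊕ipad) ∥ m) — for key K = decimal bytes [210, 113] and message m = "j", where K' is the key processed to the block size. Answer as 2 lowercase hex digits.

Key decimal bytes [210, 113] = d2 71 is 2 bytes ≤ B = 7; zero-pad to 7 bytes: K' = d2 71 00 00 00 00 00.
K' ⊕ ipad = e4 47 36 36 36 36 36.
Inner input = e4 47 36 36 36 36 36 ∥ 6a.
Inner hash: XOR e4⊕47⊕36⊕36⊕36⊕36⊕36⊕6a = ff.

ff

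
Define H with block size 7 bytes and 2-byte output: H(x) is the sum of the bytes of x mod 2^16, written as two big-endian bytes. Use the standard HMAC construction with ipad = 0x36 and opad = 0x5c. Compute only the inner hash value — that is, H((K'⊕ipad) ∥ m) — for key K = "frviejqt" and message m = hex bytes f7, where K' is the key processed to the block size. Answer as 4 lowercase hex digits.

0297

Key "frviejqt" = 66 72 76 69 65 6a 71 74 is 8 bytes > B = 7, so hash it first: H(key) = 03 6b, then zero-pad to 7 bytes: K' = 03 6b 00 00 00 00 00.
K' ⊕ ipad = 35 5d 36 36 36 36 36.
Inner input = 35 5d 36 36 36 36 36 ∥ f7.
Inner hash: sum = 53+93+54+54+54+54+54+247 = 663 → 02 97.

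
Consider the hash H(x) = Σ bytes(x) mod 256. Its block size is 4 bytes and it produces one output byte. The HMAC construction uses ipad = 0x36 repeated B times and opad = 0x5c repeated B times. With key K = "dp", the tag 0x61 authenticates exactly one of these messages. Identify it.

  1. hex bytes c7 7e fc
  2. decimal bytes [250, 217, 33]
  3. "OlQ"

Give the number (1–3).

1

Key "dp" = 64 70 is 2 bytes ≤ B = 4; zero-pad to 4 bytes: K' = 64 70 00 00.
K' ⊕ ipad = 52 46 36 36; K' ⊕ opad = 38 2c 5c 5c.
m1: inner = H(52 46 36 36 c7 7e fc) = 45; tag = H(38 2c 5c 5c 45) = 61 ← matches
m2: inner = H(52 46 36 36 fa d9 21) = f8; tag = H(38 2c 5c 5c f8) = 14
m3: inner = H(52 46 36 36 4f 6c 51) = 10; tag = H(38 2c 5c 5c 10) = 2c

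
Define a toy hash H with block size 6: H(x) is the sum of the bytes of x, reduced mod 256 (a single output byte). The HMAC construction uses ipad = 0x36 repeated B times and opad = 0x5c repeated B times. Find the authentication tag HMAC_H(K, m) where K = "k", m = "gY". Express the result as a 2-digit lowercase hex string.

Key "k" = 6b is 1 byte ≤ B = 6; zero-pad to 6 bytes: K' = 6b 00 00 00 00 00.
K' ⊕ ipad = 5d 36 36 36 36 36.  K' ⊕ opad = 37 5c 5c 5c 5c 5c.
Inner input = (K'⊕ipad) ∥ m = 5d 36 36 36 36 36 ∥ 67 59.
Inner hash: sum = 93+54+54+54+54+54+103+89 = 555; mod 256 = 43 → 2b.
Outer input = (K'⊕opad) ∥ inner = 37 5c 5c 5c 5c 5c ∥ 2b.
Outer hash (tag): sum = 55+92+92+92+92+92+43 = 558; mod 256 = 46 → 2e.

2e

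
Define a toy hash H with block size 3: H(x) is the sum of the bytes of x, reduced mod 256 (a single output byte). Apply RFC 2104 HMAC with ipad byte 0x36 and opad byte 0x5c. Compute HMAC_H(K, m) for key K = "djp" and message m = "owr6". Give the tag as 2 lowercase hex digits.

1c

Key "djp" = 64 6a 70 is exactly B = 3 bytes: K' = 64 6a 70.
K' ⊕ ipad = 52 5c 46.  K' ⊕ opad = 38 36 2c.
Inner input = (K'⊕ipad) ∥ m = 52 5c 46 ∥ 6f 77 72 36.
Inner hash: sum = 82+92+70+111+119+114+54 = 642; mod 256 = 130 → 82.
Outer input = (K'⊕opad) ∥ inner = 38 36 2c ∥ 82.
Outer hash (tag): sum = 56+54+44+130 = 284; mod 256 = 28 → 1c.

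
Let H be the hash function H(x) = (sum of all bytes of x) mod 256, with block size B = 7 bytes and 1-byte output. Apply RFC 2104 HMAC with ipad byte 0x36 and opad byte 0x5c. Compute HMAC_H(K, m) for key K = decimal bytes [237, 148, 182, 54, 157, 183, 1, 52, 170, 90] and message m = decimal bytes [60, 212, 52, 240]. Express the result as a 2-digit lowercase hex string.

12

Key decimal bytes [237, 148, 182, 54, 157, 183, 1, 52, 170, 90] = ed 94 b6 36 9d b7 01 34 aa 5a is 10 bytes > B = 7, so hash it first: H(key) = fa, then zero-pad to 7 bytes: K' = fa 00 00 00 00 00 00.
K' ⊕ ipad = cc 36 36 36 36 36 36.  K' ⊕ opad = a6 5c 5c 5c 5c 5c 5c.
Inner input = (K'⊕ipad) ∥ m = cc 36 36 36 36 36 36 ∥ 3c d4 34 f0.
Inner hash: sum = 204+54+54+54+54+54+54+60+212+52+240 = 1092; mod 256 = 68 → 44.
Outer input = (K'⊕opad) ∥ inner = a6 5c 5c 5c 5c 5c 5c ∥ 44.
Outer hash (tag): sum = 166+92+92+92+92+92+92+68 = 786; mod 256 = 18 → 12.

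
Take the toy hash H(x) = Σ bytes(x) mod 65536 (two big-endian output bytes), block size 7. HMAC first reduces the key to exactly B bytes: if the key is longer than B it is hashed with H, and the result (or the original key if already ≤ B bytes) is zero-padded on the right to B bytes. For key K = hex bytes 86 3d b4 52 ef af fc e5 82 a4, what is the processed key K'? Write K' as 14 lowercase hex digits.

066e0000000000

|K| = 10 > B = 7, so first hash the key.
H(K): sum = 134+61+180+82+239+175+252+229+130+164 = 1646 → 06 6e.
Zero-pad H(K) = 06 6e to 7 bytes: K' = 06 6e 00 00 00 00 00.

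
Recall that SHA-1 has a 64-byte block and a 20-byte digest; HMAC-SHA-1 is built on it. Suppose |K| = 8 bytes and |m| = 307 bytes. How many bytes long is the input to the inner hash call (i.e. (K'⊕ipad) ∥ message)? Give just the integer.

371

Key is 8 ≤ 64 bytes, zero-padded: |K'| = 64.
Inner input = (K'⊕ipad) ∥ m → 64 + 307 = 371 bytes.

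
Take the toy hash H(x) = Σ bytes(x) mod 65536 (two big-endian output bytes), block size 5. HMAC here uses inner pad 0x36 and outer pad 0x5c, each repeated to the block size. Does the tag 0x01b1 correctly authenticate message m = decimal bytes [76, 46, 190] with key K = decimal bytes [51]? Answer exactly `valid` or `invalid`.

invalid

Key decimal bytes [51] = 33 is 1 byte ≤ B = 5; zero-pad to 5 bytes: K' = 33 00 00 00 00.
K' ⊕ ipad = 05 36 36 36 36; K' ⊕ opad = 6f 5c 5c 5c 5c.
Inner hash: sum = 5+54+54+54+54+76+46+190 = 533 → 02 15.
Outer hash (recomputed tag): sum = 111+92+92+92+92+2+21 = 502 → 01 f6.
Recomputed tag = 01f6; claimed = 01b1 → mismatch.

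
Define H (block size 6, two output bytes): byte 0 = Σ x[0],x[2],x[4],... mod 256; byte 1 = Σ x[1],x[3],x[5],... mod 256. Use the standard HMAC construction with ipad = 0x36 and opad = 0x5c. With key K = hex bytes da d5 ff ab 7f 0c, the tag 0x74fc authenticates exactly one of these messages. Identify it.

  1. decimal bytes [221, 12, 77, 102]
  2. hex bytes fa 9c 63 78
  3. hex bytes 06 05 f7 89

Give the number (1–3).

Key hex bytes da d5 ff ab 7f 0c is exactly B = 6 bytes: K' = da d5 ff ab 7f 0c.
K' ⊕ ipad = ec e3 c9 9d 49 3a; K' ⊕ opad = 86 89 a3 f7 23 50.
m1: inner = H(ec e3 c9 9d 49 3a dd 0c 4d 66) = 28 2c; tag = H(86 89 a3 f7 23 50 28 2c) = 74fc ← matches
m2: inner = H(ec e3 c9 9d 49 3a fa 9c 63 78) = 5b ce; tag = H(86 89 a3 f7 23 50 5b ce) = a79e
m3: inner = H(ec e3 c9 9d 49 3a 06 05 f7 89) = fb 48; tag = H(86 89 a3 f7 23 50 fb 48) = 4718

1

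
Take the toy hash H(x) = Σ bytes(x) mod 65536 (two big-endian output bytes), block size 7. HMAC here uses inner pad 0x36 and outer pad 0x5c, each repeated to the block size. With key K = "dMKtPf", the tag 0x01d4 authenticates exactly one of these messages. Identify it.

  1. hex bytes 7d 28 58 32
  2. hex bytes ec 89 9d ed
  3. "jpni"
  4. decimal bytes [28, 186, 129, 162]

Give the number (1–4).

Key "dMKtPf" = 64 4d 4b 74 50 66 is 6 bytes ≤ B = 7; zero-pad to 7 bytes: K' = 64 4d 4b 74 50 66 00.
K' ⊕ ipad = 52 7b 7d 42 66 50 36; K' ⊕ opad = 38 11 17 28 0c 3a 5c.
m1: inner = H(52 7b 7d 42 66 50 36 7d 28 58 32) = 03 a7; tag = H(38 11 17 28 0c 3a 5c 03 a7) = 01d4 ← matches
m2: inner = H(52 7b 7d 42 66 50 36 ec 89 9d ed) = 05 77; tag = H(38 11 17 28 0c 3a 5c 05 77) = 01a6
m3: inner = H(52 7b 7d 42 66 50 36 6a 70 6e 69) = 04 29; tag = H(38 11 17 28 0c 3a 5c 04 29) = 0157
m4: inner = H(52 7b 7d 42 66 50 36 1c ba 81 a2) = 04 71; tag = H(38 11 17 28 0c 3a 5c 04 71) = 019f

1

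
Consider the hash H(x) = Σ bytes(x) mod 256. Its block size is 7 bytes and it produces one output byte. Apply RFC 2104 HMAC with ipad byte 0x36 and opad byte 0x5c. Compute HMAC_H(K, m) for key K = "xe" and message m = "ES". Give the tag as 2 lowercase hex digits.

70

Key "xe" = 78 65 is 2 bytes ≤ B = 7; zero-pad to 7 bytes: K' = 78 65 00 00 00 00 00.
K' ⊕ ipad = 4e 53 36 36 36 36 36.  K' ⊕ opad = 24 39 5c 5c 5c 5c 5c.
Inner input = (K'⊕ipad) ∥ m = 4e 53 36 36 36 36 36 ∥ 45 53.
Inner hash: sum = 78+83+54+54+54+54+54+69+83 = 583; mod 256 = 71 → 47.
Outer input = (K'⊕opad) ∥ inner = 24 39 5c 5c 5c 5c 5c ∥ 47.
Outer hash (tag): sum = 36+57+92+92+92+92+92+71 = 624; mod 256 = 112 → 70.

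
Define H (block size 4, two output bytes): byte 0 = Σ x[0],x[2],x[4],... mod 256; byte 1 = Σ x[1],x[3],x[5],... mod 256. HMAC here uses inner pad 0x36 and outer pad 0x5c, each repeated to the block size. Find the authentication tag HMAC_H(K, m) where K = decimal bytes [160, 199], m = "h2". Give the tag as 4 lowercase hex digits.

8c50

Key decimal bytes [160, 199] = a0 c7 is 2 bytes ≤ B = 4; zero-pad to 4 bytes: K' = a0 c7 00 00.
K' ⊕ ipad = 96 f1 36 36.  K' ⊕ opad = fc 9b 5c 5c.
Inner input = (K'⊕ipad) ∥ m = 96 f1 36 36 ∥ 68 32.
Inner hash: even-index sum = 308 mod 256 = 52; odd-index sum = 345 mod 256 = 89 → 34 59.
Outer input = (K'⊕opad) ∥ inner = fc 9b 5c 5c ∥ 34 59.
Outer hash (tag): even-index sum = 396 mod 256 = 140; odd-index sum = 336 mod 256 = 80 → 8c 50.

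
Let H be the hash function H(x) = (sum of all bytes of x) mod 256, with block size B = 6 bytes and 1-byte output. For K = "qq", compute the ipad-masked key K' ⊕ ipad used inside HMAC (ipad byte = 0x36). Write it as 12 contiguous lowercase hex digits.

Key "qq" = 71 71 is 2 bytes ≤ B = 6; zero-pad to 6 bytes: K' = 71 71 00 00 00 00.
XOR each byte with 0x36: 71⊕36=47, 71⊕36=47, 00⊕36=36, 00⊕36=36, 00⊕36=36, 00⊕36=36.

474736363636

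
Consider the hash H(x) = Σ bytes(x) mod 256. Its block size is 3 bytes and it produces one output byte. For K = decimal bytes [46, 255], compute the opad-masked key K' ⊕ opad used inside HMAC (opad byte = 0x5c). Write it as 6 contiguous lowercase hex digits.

Key decimal bytes [46, 255] = 2e ff is 2 bytes ≤ B = 3; zero-pad to 3 bytes: K' = 2e ff 00.
XOR each byte with 0x5c: 2e⊕5c=72, ff⊕5c=a3, 00⊕5c=5c.

72a35c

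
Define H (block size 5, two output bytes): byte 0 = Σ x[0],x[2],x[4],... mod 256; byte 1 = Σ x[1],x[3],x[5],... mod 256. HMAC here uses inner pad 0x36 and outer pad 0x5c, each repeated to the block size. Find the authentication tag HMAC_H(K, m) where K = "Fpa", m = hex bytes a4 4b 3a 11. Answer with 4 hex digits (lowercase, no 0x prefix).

0de1

Key "Fpa" = 46 70 61 is 3 bytes ≤ B = 5; zero-pad to 5 bytes: K' = 46 70 61 00 00.
K' ⊕ ipad = 70 46 57 36 36.  K' ⊕ opad = 1a 2c 3d 5c 5c.
Inner input = (K'⊕ipad) ∥ m = 70 46 57 36 36 ∥ a4 4b 3a 11.
Inner hash: even-index sum = 345 mod 256 = 89; odd-index sum = 346 mod 256 = 90 → 59 5a.
Outer input = (K'⊕opad) ∥ inner = 1a 2c 3d 5c 5c ∥ 59 5a.
Outer hash (tag): even-index sum = 269 mod 256 = 13; odd-index sum = 225 mod 256 = 225 → 0d e1.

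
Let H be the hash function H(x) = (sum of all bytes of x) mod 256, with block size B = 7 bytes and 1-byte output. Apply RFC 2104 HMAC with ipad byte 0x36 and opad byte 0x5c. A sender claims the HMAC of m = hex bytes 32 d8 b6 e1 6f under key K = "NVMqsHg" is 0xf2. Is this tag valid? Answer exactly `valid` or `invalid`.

Key "NVMqsHg" = 4e 56 4d 71 73 48 67 is exactly B = 7 bytes: K' = 4e 56 4d 71 73 48 67.
K' ⊕ ipad = 78 60 7b 47 45 7e 51; K' ⊕ opad = 12 0a 11 2d 2f 14 3b.
Inner hash: sum = 120+96+123+71+69+126+81+50+216+182+225+111 = 1470; mod 256 = 190 → be.
Outer hash (recomputed tag): sum = 18+10+17+45+47+20+59+190 = 406; mod 256 = 150 → 96.
Recomputed tag = 96; claimed = f2 → mismatch.

invalid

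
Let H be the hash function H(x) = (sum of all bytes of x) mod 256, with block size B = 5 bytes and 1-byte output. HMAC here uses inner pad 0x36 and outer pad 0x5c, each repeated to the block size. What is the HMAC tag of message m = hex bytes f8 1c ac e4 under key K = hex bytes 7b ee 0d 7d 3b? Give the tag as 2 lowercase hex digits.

0e

Key hex bytes 7b ee 0d 7d 3b is exactly B = 5 bytes: K' = 7b ee 0d 7d 3b.
K' ⊕ ipad = 4d d8 3b 4b 0d.  K' ⊕ opad = 27 b2 51 21 67.
Inner input = (K'⊕ipad) ∥ m = 4d d8 3b 4b 0d ∥ f8 1c ac e4.
Inner hash: sum = 77+216+59+75+13+248+28+172+228 = 1116; mod 256 = 92 → 5c.
Outer input = (K'⊕opad) ∥ inner = 27 b2 51 21 67 ∥ 5c.
Outer hash (tag): sum = 39+178+81+33+103+92 = 526; mod 256 = 14 → 0e.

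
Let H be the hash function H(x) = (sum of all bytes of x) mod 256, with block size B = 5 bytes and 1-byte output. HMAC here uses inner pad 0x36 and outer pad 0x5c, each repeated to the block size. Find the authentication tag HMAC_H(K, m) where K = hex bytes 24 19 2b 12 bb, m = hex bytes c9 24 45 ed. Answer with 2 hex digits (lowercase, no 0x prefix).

97

Key hex bytes 24 19 2b 12 bb is exactly B = 5 bytes: K' = 24 19 2b 12 bb.
K' ⊕ ipad = 12 2f 1d 24 8d.  K' ⊕ opad = 78 45 77 4e e7.
Inner input = (K'⊕ipad) ∥ m = 12 2f 1d 24 8d ∥ c9 24 45 ed.
Inner hash: sum = 18+47+29+36+141+201+36+69+237 = 814; mod 256 = 46 → 2e.
Outer input = (K'⊕opad) ∥ inner = 78 45 77 4e e7 ∥ 2e.
Outer hash (tag): sum = 120+69+119+78+231+46 = 663; mod 256 = 151 → 97.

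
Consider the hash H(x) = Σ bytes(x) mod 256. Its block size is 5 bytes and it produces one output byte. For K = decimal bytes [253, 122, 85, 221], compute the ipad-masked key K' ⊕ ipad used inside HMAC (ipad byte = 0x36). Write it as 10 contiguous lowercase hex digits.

Key decimal bytes [253, 122, 85, 221] = fd 7a 55 dd is 4 bytes ≤ B = 5; zero-pad to 5 bytes: K' = fd 7a 55 dd 00.
XOR each byte with 0x36: fd⊕36=cb, 7a⊕36=4c, 55⊕36=63, dd⊕36=eb, 00⊕36=36.

cb4c63eb36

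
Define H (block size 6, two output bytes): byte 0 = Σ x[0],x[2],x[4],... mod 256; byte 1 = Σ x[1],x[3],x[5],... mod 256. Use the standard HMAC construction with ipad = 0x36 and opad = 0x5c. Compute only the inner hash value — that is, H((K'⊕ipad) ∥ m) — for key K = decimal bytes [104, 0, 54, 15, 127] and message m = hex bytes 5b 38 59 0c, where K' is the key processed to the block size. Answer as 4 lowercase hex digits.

5be9

Key decimal bytes [104, 0, 54, 15, 127] = 68 00 36 0f 7f is 5 bytes ≤ B = 6; zero-pad to 6 bytes: K' = 68 00 36 0f 7f 00.
K' ⊕ ipad = 5e 36 00 39 49 36.
Inner input = 5e 36 00 39 49 36 ∥ 5b 38 59 0c.
Inner hash: even-index sum = 347 mod 256 = 91; odd-index sum = 233 mod 256 = 233 → 5b e9.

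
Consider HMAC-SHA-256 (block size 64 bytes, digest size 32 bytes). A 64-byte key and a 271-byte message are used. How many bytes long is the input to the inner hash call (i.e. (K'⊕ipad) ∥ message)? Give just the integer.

335

Key is 64 ≤ 64 bytes, zero-padded: |K'| = 64.
Inner input = (K'⊕ipad) ∥ m → 64 + 271 = 335 bytes.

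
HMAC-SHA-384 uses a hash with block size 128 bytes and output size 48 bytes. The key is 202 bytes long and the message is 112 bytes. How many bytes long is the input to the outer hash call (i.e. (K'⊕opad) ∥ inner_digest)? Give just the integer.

Key is 202 > 128 bytes, so it is hashed to 48 bytes then zero-padded to 128: |K'| = 128.
Outer input = (K'⊕opad) ∥ H(inner) → 128 + 48 = 176 bytes.

176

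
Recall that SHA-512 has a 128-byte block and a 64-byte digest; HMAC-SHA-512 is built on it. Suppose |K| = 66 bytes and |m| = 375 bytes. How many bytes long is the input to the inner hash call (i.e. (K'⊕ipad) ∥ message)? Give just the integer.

503

Key is 66 ≤ 128 bytes, zero-padded: |K'| = 128.
Inner input = (K'⊕ipad) ∥ m → 128 + 375 = 503 bytes.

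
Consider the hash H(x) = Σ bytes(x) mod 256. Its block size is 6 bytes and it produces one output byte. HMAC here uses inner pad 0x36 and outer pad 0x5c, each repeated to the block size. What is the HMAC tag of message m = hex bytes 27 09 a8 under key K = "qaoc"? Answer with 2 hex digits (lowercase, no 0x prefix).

Key "qaoc" = 71 61 6f 63 is 4 bytes ≤ B = 6; zero-pad to 6 bytes: K' = 71 61 6f 63 00 00.
K' ⊕ ipad = 47 57 59 55 36 36.  K' ⊕ opad = 2d 3d 33 3f 5c 5c.
Inner input = (K'⊕ipad) ∥ m = 47 57 59 55 36 36 ∥ 27 09 a8.
Inner hash: sum = 71+87+89+85+54+54+39+9+168 = 656; mod 256 = 144 → 90.
Outer input = (K'⊕opad) ∥ inner = 2d 3d 33 3f 5c 5c ∥ 90.
Outer hash (tag): sum = 45+61+51+63+92+92+144 = 548; mod 256 = 36 → 24.

24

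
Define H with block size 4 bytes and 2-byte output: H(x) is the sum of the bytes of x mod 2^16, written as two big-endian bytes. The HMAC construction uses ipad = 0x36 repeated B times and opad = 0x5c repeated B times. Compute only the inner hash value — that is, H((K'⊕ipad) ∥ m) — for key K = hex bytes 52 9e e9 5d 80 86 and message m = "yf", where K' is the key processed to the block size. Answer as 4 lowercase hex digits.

018a

Key hex bytes 52 9e e9 5d 80 86 is 6 bytes > B = 4, so hash it first: H(key) = 03 3c, then zero-pad to 4 bytes: K' = 03 3c 00 00.
K' ⊕ ipad = 35 0a 36 36.
Inner input = 35 0a 36 36 ∥ 79 66.
Inner hash: sum = 53+10+54+54+121+102 = 394 → 01 8a.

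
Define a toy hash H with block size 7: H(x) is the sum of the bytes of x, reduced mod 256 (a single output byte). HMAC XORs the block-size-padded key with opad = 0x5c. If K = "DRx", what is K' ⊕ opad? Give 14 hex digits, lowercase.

Key "DRx" = 44 52 78 is 3 bytes ≤ B = 7; zero-pad to 7 bytes: K' = 44 52 78 00 00 00 00.
XOR each byte with 0x5c: 44⊕5c=18, 52⊕5c=0e, 78⊕5c=24, 00⊕5c=5c, 00⊕5c=5c, 00⊕5c=5c, 00⊕5c=5c.

180e245c5c5c5c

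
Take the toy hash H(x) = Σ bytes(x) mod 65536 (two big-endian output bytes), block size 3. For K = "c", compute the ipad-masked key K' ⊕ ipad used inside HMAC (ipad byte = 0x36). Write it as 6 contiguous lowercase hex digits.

553636

Key "c" = 63 is 1 byte ≤ B = 3; zero-pad to 3 bytes: K' = 63 00 00.
XOR each byte with 0x36: 63⊕36=55, 00⊕36=36, 00⊕36=36.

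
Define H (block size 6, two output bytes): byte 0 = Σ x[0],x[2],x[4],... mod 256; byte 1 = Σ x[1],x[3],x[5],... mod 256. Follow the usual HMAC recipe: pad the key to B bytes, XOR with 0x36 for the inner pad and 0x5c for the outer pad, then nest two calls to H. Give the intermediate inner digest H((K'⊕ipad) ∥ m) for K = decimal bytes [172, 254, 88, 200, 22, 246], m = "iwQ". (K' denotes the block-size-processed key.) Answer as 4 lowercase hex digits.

Key decimal bytes [172, 254, 88, 200, 22, 246] = ac fe 58 c8 16 f6 is exactly B = 6 bytes: K' = ac fe 58 c8 16 f6.
K' ⊕ ipad = 9a c8 6e fe 20 c0.
Inner input = 9a c8 6e fe 20 c0 ∥ 69 77 51.
Inner hash: even-index sum = 482 mod 256 = 226; odd-index sum = 765 mod 256 = 253 → e2 fd.

e2fd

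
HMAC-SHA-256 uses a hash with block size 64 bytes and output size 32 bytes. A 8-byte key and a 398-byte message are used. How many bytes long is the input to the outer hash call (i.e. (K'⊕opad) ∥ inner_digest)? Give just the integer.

96

Key is 8 ≤ 64 bytes, zero-padded: |K'| = 64.
Outer input = (K'⊕opad) ∥ H(inner) → 64 + 32 = 96 bytes.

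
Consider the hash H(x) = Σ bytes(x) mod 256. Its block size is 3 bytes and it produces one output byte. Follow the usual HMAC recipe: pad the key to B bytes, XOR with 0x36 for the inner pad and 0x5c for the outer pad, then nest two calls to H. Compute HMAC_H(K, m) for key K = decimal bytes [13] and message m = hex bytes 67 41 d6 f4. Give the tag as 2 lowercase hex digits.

22

Key decimal bytes [13] = 0d is 1 byte ≤ B = 3; zero-pad to 3 bytes: K' = 0d 00 00.
K' ⊕ ipad = 3b 36 36.  K' ⊕ opad = 51 5c 5c.
Inner input = (K'⊕ipad) ∥ m = 3b 36 36 ∥ 67 41 d6 f4.
Inner hash: sum = 59+54+54+103+65+214+244 = 793; mod 256 = 25 → 19.
Outer input = (K'⊕opad) ∥ inner = 51 5c 5c ∥ 19.
Outer hash (tag): sum = 81+92+92+25 = 290; mod 256 = 34 → 22.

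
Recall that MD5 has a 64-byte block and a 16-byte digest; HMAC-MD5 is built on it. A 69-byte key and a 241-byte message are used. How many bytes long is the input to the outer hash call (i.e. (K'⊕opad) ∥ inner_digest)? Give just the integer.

Key is 69 > 64 bytes, so it is hashed to 16 bytes then zero-padded to 64: |K'| = 64.
Outer input = (K'⊕opad) ∥ H(inner) → 64 + 16 = 80 bytes.

80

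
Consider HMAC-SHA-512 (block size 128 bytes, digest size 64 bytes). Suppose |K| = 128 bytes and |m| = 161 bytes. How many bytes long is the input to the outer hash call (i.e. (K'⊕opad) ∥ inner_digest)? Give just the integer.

192

Key is 128 ≤ 128 bytes, zero-padded: |K'| = 128.
Outer input = (K'⊕opad) ∥ H(inner) → 128 + 64 = 192 bytes.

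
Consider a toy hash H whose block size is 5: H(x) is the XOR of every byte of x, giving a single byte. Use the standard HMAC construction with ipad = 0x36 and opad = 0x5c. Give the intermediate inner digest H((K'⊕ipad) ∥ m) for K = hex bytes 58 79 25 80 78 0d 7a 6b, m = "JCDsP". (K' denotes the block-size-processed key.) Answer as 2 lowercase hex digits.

Key hex bytes 58 79 25 80 78 0d 7a 6b is 8 bytes > B = 5, so hash it first: H(key) = e0, then zero-pad to 5 bytes: K' = e0 00 00 00 00.
K' ⊕ ipad = d6 36 36 36 36.
Inner input = d6 36 36 36 36 ∥ 4a 43 44 73 50.
Inner hash: XOR d6⊕36⊕36⊕36⊕36⊕4a⊕43⊕44⊕73⊕50 = b8.

b8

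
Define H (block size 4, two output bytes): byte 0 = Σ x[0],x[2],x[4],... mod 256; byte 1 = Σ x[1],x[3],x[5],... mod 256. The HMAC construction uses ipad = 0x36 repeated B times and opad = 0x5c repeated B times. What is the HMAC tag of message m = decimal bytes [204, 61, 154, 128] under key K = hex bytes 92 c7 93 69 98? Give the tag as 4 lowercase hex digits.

64c1

Key hex bytes 92 c7 93 69 98 is 5 bytes > B = 4, so hash it first: H(key) = bd 30, then zero-pad to 4 bytes: K' = bd 30 00 00.
K' ⊕ ipad = 8b 06 36 36.  K' ⊕ opad = e1 6c 5c 5c.
Inner input = (K'⊕ipad) ∥ m = 8b 06 36 36 ∥ cc 3d 9a 80.
Inner hash: even-index sum = 551 mod 256 = 39; odd-index sum = 249 mod 256 = 249 → 27 f9.
Outer input = (K'⊕opad) ∥ inner = e1 6c 5c 5c ∥ 27 f9.
Outer hash (tag): even-index sum = 356 mod 256 = 100; odd-index sum = 449 mod 256 = 193 → 64 c1.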